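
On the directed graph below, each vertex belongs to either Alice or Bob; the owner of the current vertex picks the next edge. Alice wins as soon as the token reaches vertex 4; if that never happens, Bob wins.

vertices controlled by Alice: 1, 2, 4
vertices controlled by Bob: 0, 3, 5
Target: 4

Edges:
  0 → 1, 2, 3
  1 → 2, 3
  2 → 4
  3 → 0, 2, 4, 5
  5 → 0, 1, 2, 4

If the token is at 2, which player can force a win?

Alice

A0 = {4}
A1: add {2} — 2 (Alice) has 2→4.
2 ∈ A1, so Alice can force the target.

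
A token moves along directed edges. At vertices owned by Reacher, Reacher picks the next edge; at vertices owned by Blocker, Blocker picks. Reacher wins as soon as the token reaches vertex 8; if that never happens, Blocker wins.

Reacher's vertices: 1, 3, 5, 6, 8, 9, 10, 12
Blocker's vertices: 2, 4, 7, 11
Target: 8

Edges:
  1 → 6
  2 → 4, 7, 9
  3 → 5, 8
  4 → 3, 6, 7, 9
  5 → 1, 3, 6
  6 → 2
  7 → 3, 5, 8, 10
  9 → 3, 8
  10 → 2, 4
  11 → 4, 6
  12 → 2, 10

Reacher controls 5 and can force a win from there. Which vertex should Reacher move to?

A0 = {8}
A1: add {3, 9} — 3 (Reacher) has 3→8; 9 (Reacher) has 9→8.
A2: add {5} — 5 (Reacher) has 5→3.
A3 = A2; e.g. 1 (Reacher) has no edge into A2. Fixed point.
From 5, successor 3 is in the attractor (rank 1); the other successors 1, 6 are not.

3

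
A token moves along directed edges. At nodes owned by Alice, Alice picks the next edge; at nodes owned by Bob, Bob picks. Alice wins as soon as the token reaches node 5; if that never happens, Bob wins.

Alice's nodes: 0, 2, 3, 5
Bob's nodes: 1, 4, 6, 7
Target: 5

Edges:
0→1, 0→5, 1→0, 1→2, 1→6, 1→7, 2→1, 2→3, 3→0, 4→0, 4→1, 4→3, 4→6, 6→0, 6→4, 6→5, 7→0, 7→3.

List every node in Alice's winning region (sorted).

0, 2, 3, 5, 7

A0 = {5}
A1: add {0} — 0 (Alice) has 0→5.
A2: add {3} — 3 (Alice) has 3→0.
A3: add {2, 7} — 2 (Alice) has 2→3; 7 (Bob): all of {0, 3} already in.
A4 = A3; e.g. 1 (Bob) can still go to 6. Fixed point.
Alice's winning region = {0, 2, 3, 5, 7}.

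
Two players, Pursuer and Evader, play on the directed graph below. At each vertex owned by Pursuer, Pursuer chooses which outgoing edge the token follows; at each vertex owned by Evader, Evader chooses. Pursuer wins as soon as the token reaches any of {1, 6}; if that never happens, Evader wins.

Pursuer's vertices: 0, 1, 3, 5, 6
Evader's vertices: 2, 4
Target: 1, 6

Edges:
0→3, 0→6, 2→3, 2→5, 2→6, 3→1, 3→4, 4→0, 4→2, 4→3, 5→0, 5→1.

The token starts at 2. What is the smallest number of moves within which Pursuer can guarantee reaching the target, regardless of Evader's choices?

A0 = {1, 6}
A1: add {0, 3, 5} — 0 (Pursuer) has 0→6; 3 (Pursuer) has 3→1; 5 (Pursuer) has 5→1.
A2: add {2} — 2 (Evader): all of {3, 5, 6} already in.
2 enters the attractor at level 2, so Pursuer can force the target in 2 moves from there.

2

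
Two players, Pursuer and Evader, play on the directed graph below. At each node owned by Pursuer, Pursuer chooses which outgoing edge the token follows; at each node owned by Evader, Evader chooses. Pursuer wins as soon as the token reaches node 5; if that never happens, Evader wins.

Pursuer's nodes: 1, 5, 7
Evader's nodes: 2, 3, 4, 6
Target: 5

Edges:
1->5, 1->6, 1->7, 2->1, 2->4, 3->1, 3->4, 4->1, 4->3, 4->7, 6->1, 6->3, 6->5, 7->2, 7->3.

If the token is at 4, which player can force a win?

Evader

A0 = {5}
A1: add {1} — 1 (Pursuer) has 1→5.
A2 = A1; e.g. 2 (Evader) can still go to 4. Fixed point.
4 never enters the attractor, so Evader can avoid the target forever.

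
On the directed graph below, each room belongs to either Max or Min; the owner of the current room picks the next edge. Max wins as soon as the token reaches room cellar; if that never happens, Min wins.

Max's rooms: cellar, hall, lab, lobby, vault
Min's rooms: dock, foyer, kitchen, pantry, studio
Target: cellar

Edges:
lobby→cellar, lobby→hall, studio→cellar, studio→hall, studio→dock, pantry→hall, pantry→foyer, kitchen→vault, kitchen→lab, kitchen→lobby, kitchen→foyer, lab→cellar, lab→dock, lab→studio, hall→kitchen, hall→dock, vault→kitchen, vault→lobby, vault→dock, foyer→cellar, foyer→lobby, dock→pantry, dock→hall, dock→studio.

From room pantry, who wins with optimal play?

A0 = {cellar}
A1: add {lab, lobby} — lab (Max) has lab→cellar; lobby (Max) has lobby→cellar.
A2: add {foyer, vault} — vault (Max) has vault→lobby; foyer (Min): all of {cellar, lobby} already in.
A3: add {kitchen} — kitchen (Min): all of {vault, lab, lobby, foyer} already in.
A4: add {hall} — hall (Max) has hall→kitchen.
A5: add {pantry} — pantry (Min): all of {hall, foyer} already in.
A6 = A5; e.g. dock (Min) can still go to studio. Fixed point.
pantry ∈ A5, so Max can force the target.

Max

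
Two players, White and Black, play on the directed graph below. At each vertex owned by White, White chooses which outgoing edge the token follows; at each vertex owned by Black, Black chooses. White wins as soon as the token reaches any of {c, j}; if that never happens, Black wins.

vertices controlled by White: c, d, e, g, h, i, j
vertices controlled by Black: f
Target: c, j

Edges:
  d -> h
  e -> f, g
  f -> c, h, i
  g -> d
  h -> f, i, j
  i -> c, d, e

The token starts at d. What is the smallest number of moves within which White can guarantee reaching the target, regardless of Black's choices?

A0 = {c, j}
A1: add {h, i} — h (White) has h→j; i (White) has i→c.
A2: add {d, f} — d (White) has d→h; f (Black): all of {c, h, i} already in.
d enters the attractor at level 2, so White can force the target in 2 moves from there.

2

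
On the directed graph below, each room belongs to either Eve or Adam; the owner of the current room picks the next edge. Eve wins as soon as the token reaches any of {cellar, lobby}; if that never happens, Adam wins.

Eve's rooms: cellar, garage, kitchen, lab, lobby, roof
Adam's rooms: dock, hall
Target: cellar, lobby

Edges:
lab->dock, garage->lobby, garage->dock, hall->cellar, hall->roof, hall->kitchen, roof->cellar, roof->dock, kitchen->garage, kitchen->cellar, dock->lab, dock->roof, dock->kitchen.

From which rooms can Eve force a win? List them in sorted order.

A0 = {cellar, lobby}
A1: add {garage, kitchen, roof} — garage (Eve) has garage→lobby; roof (Eve) has roof→cellar; kitchen (Eve) has kitchen→cellar.
A2: add {hall} — hall (Adam): all of {cellar, roof, kitchen} already in.
A3 = A2; e.g. lab (Eve) has no edge into A2. Fixed point.
Eve's winning region = {cellar, garage, hall, kitchen, lobby, roof}.

cellar, garage, hall, kitchen, lobby, roof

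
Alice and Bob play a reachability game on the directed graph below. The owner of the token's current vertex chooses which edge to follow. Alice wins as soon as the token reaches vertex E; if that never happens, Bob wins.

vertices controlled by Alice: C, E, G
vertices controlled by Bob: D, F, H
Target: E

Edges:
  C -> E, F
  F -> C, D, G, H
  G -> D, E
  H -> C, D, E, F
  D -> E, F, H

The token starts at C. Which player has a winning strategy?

A0 = {E}
A1: add {C, G} — C (Alice) has C→E; G (Alice) has G→E.
A2 = A1; e.g. D (Bob) can still go to F. Fixed point.
C ∈ A1, so Alice can force the target.

Alice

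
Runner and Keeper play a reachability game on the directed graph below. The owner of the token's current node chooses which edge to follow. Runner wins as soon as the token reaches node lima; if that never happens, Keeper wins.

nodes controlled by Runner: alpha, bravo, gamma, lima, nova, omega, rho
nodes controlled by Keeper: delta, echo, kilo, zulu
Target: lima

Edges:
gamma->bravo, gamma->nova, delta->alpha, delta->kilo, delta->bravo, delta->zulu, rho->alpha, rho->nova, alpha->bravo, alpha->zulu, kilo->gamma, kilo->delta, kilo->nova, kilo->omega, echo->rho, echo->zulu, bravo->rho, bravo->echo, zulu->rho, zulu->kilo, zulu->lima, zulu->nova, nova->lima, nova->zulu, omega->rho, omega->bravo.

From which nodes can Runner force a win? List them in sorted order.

A0 = {lima}
A1: add {nova} — nova (Runner) has nova→lima.
A2: add {gamma, rho} — gamma (Runner) has gamma→nova; rho (Runner) has rho→nova.
A3: add {bravo, omega} — bravo (Runner) has bravo→rho; omega (Runner) has omega→rho.
A4: add {alpha} — alpha (Runner) has alpha→bravo.
A5 = A4; e.g. delta (Keeper) can still go to kilo. Fixed point.
Runner's winning region = {alpha, bravo, gamma, lima, nova, omega, rho}.

alpha, bravo, gamma, lima, nova, omega, rho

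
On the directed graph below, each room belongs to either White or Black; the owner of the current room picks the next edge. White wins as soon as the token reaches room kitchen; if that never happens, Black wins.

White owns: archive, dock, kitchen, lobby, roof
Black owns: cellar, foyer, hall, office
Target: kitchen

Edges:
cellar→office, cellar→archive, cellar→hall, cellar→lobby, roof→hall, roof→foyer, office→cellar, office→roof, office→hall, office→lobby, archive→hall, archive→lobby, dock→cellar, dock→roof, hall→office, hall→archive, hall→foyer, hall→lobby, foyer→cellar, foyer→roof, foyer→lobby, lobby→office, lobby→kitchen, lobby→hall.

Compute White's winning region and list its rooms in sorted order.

archive, kitchen, lobby

A0 = {kitchen}
A1: add {lobby} — lobby (White) has lobby→kitchen.
A2: add {archive} — archive (White) has archive→lobby.
A3 = A2; e.g. cellar (Black) can still go to office. Fixed point.
White's winning region = {archive, kitchen, lobby}.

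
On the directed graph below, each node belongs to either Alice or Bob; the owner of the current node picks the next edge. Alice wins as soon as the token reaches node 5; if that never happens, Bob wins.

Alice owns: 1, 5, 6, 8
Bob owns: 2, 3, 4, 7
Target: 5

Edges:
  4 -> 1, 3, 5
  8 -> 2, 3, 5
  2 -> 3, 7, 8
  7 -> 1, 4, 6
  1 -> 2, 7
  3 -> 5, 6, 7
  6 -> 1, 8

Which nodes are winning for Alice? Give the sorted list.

A0 = {5}
A1: add {8} — 8 (Alice) has 8→5.
A2: add {6} — 6 (Alice) has 6→8.
A3 = A2; e.g. 1 (Alice) has no edge into A2. Fixed point.
Alice's winning region = {5, 6, 8}.

5, 6, 8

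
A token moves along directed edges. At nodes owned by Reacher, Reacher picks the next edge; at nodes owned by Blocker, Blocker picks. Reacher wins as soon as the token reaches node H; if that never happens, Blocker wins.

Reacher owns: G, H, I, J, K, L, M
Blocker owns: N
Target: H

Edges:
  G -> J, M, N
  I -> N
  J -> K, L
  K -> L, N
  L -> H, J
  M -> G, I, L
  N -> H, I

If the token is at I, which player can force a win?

Blocker

A0 = {H}
A1: add {L} — L (Reacher) has L→H.
A2: add {J, K, M} — J (Reacher) has J→L; K (Reacher) has K→L; M (Reacher) has M→L.
A3: add {G} — G (Reacher) has G→J.
A4 = A3; e.g. I (Reacher) has no edge into A3. Fixed point.
I never enters the attractor, so Blocker can avoid the target forever.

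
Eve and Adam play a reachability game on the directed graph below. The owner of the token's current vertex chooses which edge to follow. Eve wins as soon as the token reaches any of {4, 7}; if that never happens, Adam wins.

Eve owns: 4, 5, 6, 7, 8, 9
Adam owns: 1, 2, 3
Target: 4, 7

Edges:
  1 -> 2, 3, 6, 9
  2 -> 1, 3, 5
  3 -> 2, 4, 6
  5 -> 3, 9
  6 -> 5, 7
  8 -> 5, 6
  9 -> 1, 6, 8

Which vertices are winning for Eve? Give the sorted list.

4, 5, 6, 7, 8, 9

A0 = {4, 7}
A1: add {6} — 6 (Eve) has 6→7.
A2: add {8, 9} — 8 (Eve) has 8→6; 9 (Eve) has 9→6.
A3: add {5} — 5 (Eve) has 5→9.
A4 = A3; e.g. 1 (Adam) can still go to 2. Fixed point.
Eve's winning region = {4, 5, 6, 7, 8, 9}.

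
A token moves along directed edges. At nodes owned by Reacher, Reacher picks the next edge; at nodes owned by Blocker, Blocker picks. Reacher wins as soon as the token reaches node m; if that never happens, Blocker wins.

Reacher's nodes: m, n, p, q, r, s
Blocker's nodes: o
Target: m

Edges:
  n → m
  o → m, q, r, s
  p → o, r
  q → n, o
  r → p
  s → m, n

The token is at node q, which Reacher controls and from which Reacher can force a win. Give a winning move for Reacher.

A0 = {m}
A1: add {n, s} — n (Reacher) has n→m; s (Reacher) has s→m.
A2: add {q} — q (Reacher) has q→n.
A3 = A2; e.g. o (Blocker) can still go to r. Fixed point.
From q, successor n is in the attractor (rank 1); the other successor o is not.

n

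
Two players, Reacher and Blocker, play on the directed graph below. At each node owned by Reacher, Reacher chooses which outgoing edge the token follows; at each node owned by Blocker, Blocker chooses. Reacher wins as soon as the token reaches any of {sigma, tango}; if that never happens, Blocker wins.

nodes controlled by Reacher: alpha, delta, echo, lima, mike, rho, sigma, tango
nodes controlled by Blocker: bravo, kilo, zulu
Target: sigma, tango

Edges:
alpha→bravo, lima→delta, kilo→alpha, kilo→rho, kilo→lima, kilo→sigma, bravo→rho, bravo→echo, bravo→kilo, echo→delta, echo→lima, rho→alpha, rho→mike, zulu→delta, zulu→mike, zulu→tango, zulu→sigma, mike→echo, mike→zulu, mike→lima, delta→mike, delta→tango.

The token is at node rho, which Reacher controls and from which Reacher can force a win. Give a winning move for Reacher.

mike

A0 = {sigma, tango}
A1: add {delta} — delta (Reacher) has delta→tango.
A2: add {echo, lima} — echo (Reacher) has echo→delta; lima (Reacher) has lima→delta.
A3: add {mike} — mike (Reacher) has mike→echo.
A4: add {rho, zulu} — rho (Reacher) has rho→mike; zulu (Blocker): all of {delta, mike, tango, sigma} already in.
A5 = A4; e.g. alpha (Reacher) has no edge into A4. Fixed point.
From rho, successor mike is in the attractor (rank 3); the other successor alpha is not.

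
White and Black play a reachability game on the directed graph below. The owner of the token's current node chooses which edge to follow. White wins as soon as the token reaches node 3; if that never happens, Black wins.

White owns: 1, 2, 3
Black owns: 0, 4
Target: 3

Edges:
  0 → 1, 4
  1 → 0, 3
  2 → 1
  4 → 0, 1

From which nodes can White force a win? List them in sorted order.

A0 = {3}
A1: add {1} — 1 (White) has 1→3.
A2: add {2} — 2 (White) has 2→1.
A3 = A2; e.g. 0 (Black) can still go to 4. Fixed point.
White's winning region = {1, 2, 3}.

1, 2, 3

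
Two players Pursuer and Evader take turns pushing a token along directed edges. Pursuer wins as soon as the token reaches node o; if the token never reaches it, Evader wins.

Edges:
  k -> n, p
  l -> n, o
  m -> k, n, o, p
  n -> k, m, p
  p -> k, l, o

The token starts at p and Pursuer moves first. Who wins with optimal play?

Track states (vertex, player-to-move).
A0 = {(o,Pursuer), (o,Evader)}
A1: add {(l,Pursuer), (m,Pursuer), (p,Pursuer)}.
(p,Pursuer) ∈ A1 ⇒ Pursuer forces the target.

Pursuer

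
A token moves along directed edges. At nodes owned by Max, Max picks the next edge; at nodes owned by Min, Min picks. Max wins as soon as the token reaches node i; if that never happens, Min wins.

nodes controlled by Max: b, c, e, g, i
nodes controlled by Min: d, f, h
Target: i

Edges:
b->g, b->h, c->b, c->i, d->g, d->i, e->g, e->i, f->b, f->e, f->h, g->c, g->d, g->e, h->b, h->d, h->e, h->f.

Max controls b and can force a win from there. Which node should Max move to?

g

A0 = {i}
A1: add {c, e} — c (Max) has c→i; e (Max) has e→i.
A2: add {g} — g (Max) has g→c.
A3: add {b, d} — b (Max) has b→g; d (Min): all of {g, i} already in.
A4 = A3; e.g. f (Min) can still go to h. Fixed point.
From b, successor g is in the attractor (rank 2); the other successor h is not.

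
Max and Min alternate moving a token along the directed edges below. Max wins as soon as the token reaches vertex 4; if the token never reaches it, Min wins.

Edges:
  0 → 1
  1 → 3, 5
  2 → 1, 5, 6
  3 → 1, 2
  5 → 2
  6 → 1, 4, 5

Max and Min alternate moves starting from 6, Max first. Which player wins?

Track states (vertex, player-to-move).
A0 = {(4,Max), (4,Min)}
A1: add {(6,Max)}.
(6,Max) ∈ A1 ⇒ Max forces the target.

Max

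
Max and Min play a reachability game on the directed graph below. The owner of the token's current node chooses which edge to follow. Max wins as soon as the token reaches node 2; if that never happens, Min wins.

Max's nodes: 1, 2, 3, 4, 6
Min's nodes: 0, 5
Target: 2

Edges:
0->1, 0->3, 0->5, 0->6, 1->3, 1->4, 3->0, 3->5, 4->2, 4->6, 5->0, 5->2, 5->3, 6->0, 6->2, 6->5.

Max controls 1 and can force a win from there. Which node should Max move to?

A0 = {2}
A1: add {4, 6} — 4 (Max) has 4→2; 6 (Max) has 6→2.
A2: add {1} — 1 (Max) has 1→4.
A3 = A2; e.g. 0 (Min) can still go to 3. Fixed point.
From 1, successor 4 is in the attractor (rank 1); the other successor 3 is not.

4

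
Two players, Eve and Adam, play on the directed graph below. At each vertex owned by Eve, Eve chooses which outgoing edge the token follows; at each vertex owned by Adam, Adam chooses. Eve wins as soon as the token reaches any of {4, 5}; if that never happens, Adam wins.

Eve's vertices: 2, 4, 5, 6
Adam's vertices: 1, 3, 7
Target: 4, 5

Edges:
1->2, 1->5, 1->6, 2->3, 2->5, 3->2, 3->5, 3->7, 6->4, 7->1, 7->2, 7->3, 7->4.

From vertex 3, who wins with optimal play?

Adam

A0 = {4, 5}
A1: add {2, 6} — 2 (Eve) has 2→5; 6 (Eve) has 6→4.
A2: add {1} — 1 (Adam): all of {2, 5, 6} already in.
A3 = A2; e.g. 3 (Adam) can still go to 7. Fixed point.
3 never enters the attractor, so Adam can avoid the target forever.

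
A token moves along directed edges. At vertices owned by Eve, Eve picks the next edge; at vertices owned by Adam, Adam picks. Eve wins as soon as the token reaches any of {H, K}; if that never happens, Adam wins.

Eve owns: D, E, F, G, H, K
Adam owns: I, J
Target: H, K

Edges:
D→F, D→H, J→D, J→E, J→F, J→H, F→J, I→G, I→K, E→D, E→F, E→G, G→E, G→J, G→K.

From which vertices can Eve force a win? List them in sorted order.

A0 = {H, K}
A1: add {D, G} — D (Eve) has D→H; G (Eve) has G→K.
A2: add {E, I} — E (Eve) has E→D; I (Adam): all of {G, K} already in.
A3 = A2; e.g. F (Eve) has no edge into A2. Fixed point.
Eve's winning region = {D, E, G, H, I, K}.

D, E, G, H, I, K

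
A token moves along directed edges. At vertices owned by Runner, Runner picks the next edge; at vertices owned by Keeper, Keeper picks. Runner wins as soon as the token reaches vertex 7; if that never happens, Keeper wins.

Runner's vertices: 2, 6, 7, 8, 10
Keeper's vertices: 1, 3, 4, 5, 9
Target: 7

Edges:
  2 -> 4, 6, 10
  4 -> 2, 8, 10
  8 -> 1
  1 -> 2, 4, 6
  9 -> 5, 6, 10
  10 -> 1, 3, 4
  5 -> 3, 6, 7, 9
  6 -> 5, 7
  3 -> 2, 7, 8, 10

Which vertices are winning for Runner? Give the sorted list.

A0 = {7}
A1: add {6} — 6 (Runner) has 6→7.
A2: add {2} — 2 (Runner) has 2→6.
A3 = A2; e.g. 1 (Keeper) can still go to 4. Fixed point.
Runner's winning region = {2, 6, 7}.

2, 6, 7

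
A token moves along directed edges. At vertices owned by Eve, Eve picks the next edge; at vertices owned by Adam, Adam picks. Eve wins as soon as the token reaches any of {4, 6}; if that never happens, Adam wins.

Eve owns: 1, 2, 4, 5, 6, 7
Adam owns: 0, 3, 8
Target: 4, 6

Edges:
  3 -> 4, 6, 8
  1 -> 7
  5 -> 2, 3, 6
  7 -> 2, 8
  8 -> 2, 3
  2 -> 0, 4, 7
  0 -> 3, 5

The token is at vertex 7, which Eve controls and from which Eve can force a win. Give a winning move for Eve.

A0 = {4, 6}
A1: add {2, 5} — 2 (Eve) has 2→4; 5 (Eve) has 5→6.
A2: add {7} — 7 (Eve) has 7→2.
A3: add {1} — 1 (Eve) has 1→7.
A4 = A3; e.g. 0 (Adam) can still go to 3. Fixed point.
From 7, successor 2 is in the attractor (rank 1); the other successor 8 is not.

2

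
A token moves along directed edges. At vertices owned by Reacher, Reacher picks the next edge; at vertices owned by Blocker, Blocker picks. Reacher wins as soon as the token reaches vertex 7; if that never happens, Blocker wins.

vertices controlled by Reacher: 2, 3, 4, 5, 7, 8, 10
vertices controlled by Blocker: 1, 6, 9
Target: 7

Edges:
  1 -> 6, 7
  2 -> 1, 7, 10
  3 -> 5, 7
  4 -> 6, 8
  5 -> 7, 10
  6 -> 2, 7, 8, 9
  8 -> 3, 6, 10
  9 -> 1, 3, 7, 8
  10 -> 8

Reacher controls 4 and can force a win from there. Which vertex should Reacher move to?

8

A0 = {7}
A1: add {2, 3, 5} — 2 (Reacher) has 2→7; 3 (Reacher) has 3→7; 5 (Reacher) has 5→7.
A2: add {8} — 8 (Reacher) has 8→3.
A3: add {4, 10} — 4 (Reacher) has 4→8; 10 (Reacher) has 10→8.
A4 = A3; e.g. 1 (Blocker) can still go to 6. Fixed point.
From 4, successor 8 is in the attractor (rank 2); the other successor 6 is not.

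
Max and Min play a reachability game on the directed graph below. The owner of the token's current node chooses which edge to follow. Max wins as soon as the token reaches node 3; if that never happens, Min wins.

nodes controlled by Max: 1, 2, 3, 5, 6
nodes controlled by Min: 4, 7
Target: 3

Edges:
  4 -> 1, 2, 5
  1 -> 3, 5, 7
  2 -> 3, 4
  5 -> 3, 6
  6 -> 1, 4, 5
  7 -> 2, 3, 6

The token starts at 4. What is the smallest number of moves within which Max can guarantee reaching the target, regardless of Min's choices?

2

A0 = {3}
A1: add {1, 2, 5} — 1 (Max) has 1→3; 2 (Max) has 2→3; 5 (Max) has 5→3.
A2: add {4, 6} — 4 (Min): all of {1, 2, 5} already in; 6 (Max) has 6→1.
4 enters the attractor at level 2, so Max can force the target in 2 moves from there.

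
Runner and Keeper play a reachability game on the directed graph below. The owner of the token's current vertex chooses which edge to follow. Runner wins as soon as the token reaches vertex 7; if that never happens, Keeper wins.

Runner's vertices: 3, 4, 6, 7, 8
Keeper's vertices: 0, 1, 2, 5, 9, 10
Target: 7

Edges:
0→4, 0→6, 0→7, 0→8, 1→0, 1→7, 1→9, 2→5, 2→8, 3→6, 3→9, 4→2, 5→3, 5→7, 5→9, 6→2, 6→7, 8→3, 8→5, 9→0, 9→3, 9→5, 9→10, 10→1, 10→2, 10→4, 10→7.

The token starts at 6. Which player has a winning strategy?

Runner

A0 = {7}
A1: add {6} — 6 (Runner) has 6→7.
6 ∈ A1, so Runner can force the target.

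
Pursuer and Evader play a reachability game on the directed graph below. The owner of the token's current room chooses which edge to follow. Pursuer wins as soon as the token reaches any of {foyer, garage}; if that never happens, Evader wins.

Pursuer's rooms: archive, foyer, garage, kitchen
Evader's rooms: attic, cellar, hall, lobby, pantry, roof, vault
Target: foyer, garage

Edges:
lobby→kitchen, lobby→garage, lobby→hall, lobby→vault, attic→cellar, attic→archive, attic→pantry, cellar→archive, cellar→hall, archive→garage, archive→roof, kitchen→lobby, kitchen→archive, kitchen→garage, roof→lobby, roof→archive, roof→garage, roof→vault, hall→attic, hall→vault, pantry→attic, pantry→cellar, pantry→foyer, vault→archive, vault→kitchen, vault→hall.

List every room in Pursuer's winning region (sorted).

A0 = {foyer, garage}
A1: add {archive, kitchen} — archive (Pursuer) has archive→garage; kitchen (Pursuer) has kitchen→garage.
A2 = A1; e.g. lobby (Evader) can still go to hall. Fixed point.
Pursuer's winning region = {archive, foyer, garage, kitchen}.

archive, foyer, garage, kitchen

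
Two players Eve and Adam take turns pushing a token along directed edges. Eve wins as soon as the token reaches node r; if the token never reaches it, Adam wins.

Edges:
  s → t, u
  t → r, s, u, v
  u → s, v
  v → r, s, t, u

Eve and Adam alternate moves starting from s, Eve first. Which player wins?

Adam

Track states (vertex, player-to-move).
A0 = {(r,Eve), (r,Adam)}
A1: add {(t,Eve), (v,Eve)}.
A2 = A1; e.g. (s,Eve) stays out. (s,Eve) never enters ⇒ Adam avoids the target.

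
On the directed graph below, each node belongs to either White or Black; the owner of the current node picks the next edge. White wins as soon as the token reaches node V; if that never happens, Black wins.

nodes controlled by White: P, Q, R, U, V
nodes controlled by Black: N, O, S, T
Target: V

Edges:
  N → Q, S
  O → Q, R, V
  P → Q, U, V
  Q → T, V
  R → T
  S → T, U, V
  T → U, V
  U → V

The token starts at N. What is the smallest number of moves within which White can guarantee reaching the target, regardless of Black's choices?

A0 = {V}
A1: add {P, Q, U} — P (White) has P→V; Q (White) has Q→V; U (White) has U→V.
A2: add {T} — T (Black): all of {U, V} already in.
A3: add {R, S} — R (White) has R→T; S (Black): all of {T, U, V} already in.
A4: add {N, O} — N (Black): all of {Q, S} already in; O (Black): all of {Q, R, V} already in.
A4 = all vertices. Fixed point.
N enters the attractor at level 4, so White can force the target in 4 moves from there.

4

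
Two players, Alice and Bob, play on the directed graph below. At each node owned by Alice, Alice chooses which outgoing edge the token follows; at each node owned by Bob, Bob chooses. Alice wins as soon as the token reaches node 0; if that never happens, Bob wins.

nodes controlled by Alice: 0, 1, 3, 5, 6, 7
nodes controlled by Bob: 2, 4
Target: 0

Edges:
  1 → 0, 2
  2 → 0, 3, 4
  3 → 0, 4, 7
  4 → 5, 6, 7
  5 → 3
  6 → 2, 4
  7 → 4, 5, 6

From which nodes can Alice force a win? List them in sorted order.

A0 = {0}
A1: add {1, 3} — 1 (Alice) has 1→0; 3 (Alice) has 3→0.
A2: add {5} — 5 (Alice) has 5→3.
A3: add {7} — 7 (Alice) has 7→5.
A4 = A3; e.g. 2 (Bob) can still go to 4. Fixed point.
Alice's winning region = {0, 1, 3, 5, 7}.

0, 1, 3, 5, 7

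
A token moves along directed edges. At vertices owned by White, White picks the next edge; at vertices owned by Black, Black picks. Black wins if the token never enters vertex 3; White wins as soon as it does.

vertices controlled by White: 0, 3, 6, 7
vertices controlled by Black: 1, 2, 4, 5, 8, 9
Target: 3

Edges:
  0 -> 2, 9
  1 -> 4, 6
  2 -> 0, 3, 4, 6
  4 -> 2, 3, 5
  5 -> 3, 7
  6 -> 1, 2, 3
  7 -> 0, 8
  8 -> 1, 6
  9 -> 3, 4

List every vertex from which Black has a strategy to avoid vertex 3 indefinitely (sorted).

0, 1, 2, 4, 5, 7, 8, 9

A0 = {3}
A1: add {6} — 6 (White) has 6→3.
A2 = A1; e.g. 0 (White) has no edge into A1. Fixed point.
White's attractor = {3, 6}; Black avoids the target exactly from the complement.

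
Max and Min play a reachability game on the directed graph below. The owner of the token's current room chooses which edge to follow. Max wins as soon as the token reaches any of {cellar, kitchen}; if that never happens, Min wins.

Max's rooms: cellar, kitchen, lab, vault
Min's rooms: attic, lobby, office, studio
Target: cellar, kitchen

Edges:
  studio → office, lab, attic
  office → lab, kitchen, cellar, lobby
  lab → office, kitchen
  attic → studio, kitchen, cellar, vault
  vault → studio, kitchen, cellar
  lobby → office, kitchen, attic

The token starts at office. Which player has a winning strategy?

Min

A0 = {cellar, kitchen}
A1: add {lab, vault} — lab (Max) has lab→kitchen; vault (Max) has vault→kitchen.
A2 = A1; e.g. studio (Min) can still go to office. Fixed point.
office never enters the attractor, so Min can avoid the target forever.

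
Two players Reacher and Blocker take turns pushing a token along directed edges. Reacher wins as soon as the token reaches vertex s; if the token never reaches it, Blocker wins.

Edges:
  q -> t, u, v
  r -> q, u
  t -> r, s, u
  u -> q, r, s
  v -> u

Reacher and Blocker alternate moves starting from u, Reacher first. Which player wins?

Track states (vertex, player-to-move).
A0 = {(s,Reacher), (s,Blocker)}
A1: add {(t,Reacher), (u,Reacher)}.
(u,Reacher) ∈ A1 ⇒ Reacher forces the target.

Reacher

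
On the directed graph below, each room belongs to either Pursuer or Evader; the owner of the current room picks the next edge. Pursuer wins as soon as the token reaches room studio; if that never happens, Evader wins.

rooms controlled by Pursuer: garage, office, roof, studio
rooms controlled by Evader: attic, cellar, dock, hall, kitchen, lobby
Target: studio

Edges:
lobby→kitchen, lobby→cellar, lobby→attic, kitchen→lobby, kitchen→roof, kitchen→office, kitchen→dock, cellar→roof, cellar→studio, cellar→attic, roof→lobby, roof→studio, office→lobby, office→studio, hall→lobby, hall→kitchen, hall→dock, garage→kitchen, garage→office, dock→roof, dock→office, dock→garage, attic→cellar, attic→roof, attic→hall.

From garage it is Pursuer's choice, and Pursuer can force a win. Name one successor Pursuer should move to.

A0 = {studio}
A1: add {office, roof} — roof (Pursuer) has roof→studio; office (Pursuer) has office→studio.
A2: add {garage} — garage (Pursuer) has garage→office.
A3: add {dock} — dock (Evader): all of {roof, office, garage} already in.
A4 = A3; e.g. lobby (Evader) can still go to kitchen. Fixed point.
From garage, successor office is in the attractor (rank 1); the other successor kitchen is not.

office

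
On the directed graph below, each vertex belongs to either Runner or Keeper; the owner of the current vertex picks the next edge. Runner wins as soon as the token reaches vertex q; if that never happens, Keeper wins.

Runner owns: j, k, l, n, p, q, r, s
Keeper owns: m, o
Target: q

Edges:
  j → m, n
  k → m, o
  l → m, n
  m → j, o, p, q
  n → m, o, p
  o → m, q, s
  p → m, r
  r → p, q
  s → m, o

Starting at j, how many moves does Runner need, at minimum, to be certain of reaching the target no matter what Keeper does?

4

A0 = {q}
A1: add {r} — r (Runner) has r→q.
A2: add {p} — p (Runner) has p→r.
A3: add {n} — n (Runner) has n→p.
A4: add {j, l} — j (Runner) has j→n; l (Runner) has l→n.
A5 = A4; e.g. k (Runner) has no edge into A4. Fixed point.
j enters the attractor at level 4, so Runner can force the target in 4 moves from there.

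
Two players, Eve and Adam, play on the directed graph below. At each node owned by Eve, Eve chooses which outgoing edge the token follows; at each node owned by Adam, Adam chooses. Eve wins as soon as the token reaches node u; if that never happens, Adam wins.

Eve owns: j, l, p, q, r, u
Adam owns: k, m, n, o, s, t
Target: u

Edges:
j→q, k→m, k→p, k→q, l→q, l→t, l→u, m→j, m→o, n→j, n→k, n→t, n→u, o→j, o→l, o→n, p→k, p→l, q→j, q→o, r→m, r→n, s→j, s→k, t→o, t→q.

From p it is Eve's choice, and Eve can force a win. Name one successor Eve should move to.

A0 = {u}
A1: add {l} — l (Eve) has l→u.
A2: add {p} — p (Eve) has p→l.
A3 = A2; e.g. j (Eve) has no edge into A2. Fixed point.
From p, successor l is in the attractor (rank 1); the other successor k is not.

l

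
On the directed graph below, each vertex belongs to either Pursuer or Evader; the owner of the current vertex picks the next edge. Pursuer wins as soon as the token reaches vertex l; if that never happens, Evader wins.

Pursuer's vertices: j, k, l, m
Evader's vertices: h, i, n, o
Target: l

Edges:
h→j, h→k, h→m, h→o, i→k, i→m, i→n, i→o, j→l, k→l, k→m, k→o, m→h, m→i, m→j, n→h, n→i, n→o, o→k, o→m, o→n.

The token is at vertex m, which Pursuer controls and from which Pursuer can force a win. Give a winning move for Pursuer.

A0 = {l}
A1: add {j, k} — j (Pursuer) has j→l; k (Pursuer) has k→l.
A2: add {m} — m (Pursuer) has m→j.
A3 = A2; e.g. h (Evader) can still go to o. Fixed point.
From m, successor j is in the attractor (rank 1); the other successors h, i are not.

j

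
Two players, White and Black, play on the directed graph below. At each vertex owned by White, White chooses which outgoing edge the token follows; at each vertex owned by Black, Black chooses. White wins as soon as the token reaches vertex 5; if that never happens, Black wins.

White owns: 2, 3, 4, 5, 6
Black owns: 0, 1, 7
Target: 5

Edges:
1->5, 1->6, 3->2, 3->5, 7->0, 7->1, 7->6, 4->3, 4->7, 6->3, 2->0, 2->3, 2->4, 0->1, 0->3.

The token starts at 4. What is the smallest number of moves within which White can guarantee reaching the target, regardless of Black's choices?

A0 = {5}
A1: add {3} — 3 (White) has 3→5.
A2: add {2, 4, 6} — 2 (White) has 2→3; 4 (White) has 4→3; 6 (White) has 6→3.
4 enters the attractor at level 2, so White can force the target in 2 moves from there.

2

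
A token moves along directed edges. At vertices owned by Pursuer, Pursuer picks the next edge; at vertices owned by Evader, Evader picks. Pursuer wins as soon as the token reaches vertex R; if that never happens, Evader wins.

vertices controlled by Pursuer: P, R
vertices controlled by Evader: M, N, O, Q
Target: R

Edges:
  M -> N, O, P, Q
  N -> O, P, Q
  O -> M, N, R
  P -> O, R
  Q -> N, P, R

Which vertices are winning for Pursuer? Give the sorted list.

A0 = {R}
A1: add {P} — P (Pursuer) has P→R.
A2 = A1; e.g. M (Evader) can still go to N. Fixed point.
Pursuer's winning region = {P, R}.

P, R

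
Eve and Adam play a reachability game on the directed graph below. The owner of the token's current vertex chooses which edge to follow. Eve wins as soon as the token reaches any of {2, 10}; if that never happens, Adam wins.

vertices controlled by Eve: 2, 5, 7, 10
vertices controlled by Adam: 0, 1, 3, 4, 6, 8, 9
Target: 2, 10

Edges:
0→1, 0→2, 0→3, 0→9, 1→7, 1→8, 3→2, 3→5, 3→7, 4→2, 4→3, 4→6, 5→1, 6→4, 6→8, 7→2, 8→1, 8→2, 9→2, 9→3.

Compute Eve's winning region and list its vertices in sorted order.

2, 7, 10

A0 = {2, 10}
A1: add {7} — 7 (Eve) has 7→2.
A2 = A1; e.g. 0 (Adam) can still go to 1. Fixed point.
Eve's winning region = {2, 7, 10}.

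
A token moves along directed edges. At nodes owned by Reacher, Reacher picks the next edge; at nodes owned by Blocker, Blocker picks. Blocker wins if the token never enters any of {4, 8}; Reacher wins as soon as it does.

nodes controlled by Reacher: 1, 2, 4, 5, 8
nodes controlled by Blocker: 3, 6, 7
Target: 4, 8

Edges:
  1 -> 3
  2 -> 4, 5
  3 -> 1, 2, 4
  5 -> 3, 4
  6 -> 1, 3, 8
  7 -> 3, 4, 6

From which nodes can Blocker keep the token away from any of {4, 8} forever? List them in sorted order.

A0 = {4, 8}
A1: add {2, 5} — 2 (Reacher) has 2→4; 5 (Reacher) has 5→4.
A2 = A1; e.g. 1 (Reacher) has no edge into A1. Fixed point.
Reacher's attractor = {2, 4, 5, 8}; Blocker avoids the target exactly from the complement.

1, 3, 6, 7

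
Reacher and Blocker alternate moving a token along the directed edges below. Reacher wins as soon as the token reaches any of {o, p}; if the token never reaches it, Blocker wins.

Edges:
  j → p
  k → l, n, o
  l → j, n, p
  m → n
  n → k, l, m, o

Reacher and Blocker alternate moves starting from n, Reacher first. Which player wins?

Reacher

Track states (vertex, player-to-move).
A0 = {(o,Reacher), (o,Blocker), (p,Reacher), (p,Blocker)}
A1: add {(j,Reacher), (j,Blocker), (k,Reacher), (l,Reacher), (n,Reacher)}.
(n,Reacher) ∈ A1 ⇒ Reacher forces the target.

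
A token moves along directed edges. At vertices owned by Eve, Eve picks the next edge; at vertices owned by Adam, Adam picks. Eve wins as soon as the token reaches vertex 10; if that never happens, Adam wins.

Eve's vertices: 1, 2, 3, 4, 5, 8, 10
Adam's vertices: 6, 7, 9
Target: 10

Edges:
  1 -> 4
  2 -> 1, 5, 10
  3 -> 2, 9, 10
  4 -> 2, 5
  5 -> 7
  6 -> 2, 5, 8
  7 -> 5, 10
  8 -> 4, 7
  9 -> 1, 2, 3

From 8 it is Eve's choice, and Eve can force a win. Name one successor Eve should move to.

A0 = {10}
A1: add {2, 3} — 2 (Eve) has 2→10; 3 (Eve) has 3→10.
A2: add {4} — 4 (Eve) has 4→2.
A3: add {1, 8} — 1 (Eve) has 1→4; 8 (Eve) has 8→4.
A4: add {9} — 9 (Adam): all of {1, 2, 3} already in.
A5 = A4; e.g. 5 (Eve) has no edge into A4. Fixed point.
From 8, successor 4 is in the attractor (rank 2); the other successor 7 is not.

4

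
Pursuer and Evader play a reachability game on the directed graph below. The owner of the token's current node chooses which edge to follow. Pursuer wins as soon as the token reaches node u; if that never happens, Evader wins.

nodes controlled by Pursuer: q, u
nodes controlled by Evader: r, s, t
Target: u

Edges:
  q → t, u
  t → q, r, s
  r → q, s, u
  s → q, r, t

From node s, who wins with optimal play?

Evader

A0 = {u}
A1: add {q} — q (Pursuer) has q→u.
A2 = A1; e.g. r (Evader) can still go to s. Fixed point.
s never enters the attractor, so Evader can avoid the target forever.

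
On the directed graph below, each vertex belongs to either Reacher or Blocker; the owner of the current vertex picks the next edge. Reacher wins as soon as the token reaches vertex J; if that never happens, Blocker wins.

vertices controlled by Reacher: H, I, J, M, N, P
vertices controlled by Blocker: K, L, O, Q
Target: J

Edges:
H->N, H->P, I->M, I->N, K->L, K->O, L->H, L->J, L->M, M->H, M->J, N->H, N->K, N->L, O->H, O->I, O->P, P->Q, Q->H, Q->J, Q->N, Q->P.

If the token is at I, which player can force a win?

A0 = {J}
A1: add {M} — M (Reacher) has M→J.
A2: add {I} — I (Reacher) has I→M.
A3 = A2; e.g. H (Reacher) has no edge into A2. Fixed point.
I ∈ A2, so Reacher can force the target.

Reacher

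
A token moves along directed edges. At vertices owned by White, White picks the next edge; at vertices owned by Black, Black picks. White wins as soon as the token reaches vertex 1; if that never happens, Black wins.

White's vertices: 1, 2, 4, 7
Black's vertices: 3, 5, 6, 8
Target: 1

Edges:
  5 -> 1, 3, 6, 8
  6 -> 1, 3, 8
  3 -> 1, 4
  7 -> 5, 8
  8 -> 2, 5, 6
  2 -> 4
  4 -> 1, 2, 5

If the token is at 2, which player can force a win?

A0 = {1}
A1: add {4} — 4 (White) has 4→1.
A2: add {2, 3} — 2 (White) has 2→4; 3 (Black): all of {1, 4} already in.
A3 = A2; e.g. 5 (Black) can still go to 6. Fixed point.
2 ∈ A2, so White can force the target.

White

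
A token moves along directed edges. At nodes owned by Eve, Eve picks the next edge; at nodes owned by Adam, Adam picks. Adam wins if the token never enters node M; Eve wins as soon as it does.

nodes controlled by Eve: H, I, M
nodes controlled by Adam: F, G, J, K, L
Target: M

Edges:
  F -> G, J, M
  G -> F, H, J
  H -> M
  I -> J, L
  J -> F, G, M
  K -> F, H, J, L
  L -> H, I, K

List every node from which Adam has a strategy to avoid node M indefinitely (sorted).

A0 = {M}
A1: add {H} — H (Eve) has H→M.
A2 = A1; e.g. F (Adam) can still go to G. Fixed point.
Eve's attractor = {H, M}; Adam avoids the target exactly from the complement.

F, G, I, J, K, L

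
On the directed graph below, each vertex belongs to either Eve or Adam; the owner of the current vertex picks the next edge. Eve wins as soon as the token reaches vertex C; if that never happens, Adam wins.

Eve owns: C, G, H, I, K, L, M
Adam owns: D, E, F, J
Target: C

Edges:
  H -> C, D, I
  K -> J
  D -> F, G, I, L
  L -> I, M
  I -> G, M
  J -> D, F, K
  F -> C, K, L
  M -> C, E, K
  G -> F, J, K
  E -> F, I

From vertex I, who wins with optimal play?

Eve

A0 = {C}
A1: add {H, M} — H (Eve) has H→C; M (Eve) has M→C.
A2: add {I, L} — I (Eve) has I→M; L (Eve) has L→M.
A3 = A2; e.g. D (Adam) can still go to F. Fixed point.
I ∈ A2, so Eve can force the target.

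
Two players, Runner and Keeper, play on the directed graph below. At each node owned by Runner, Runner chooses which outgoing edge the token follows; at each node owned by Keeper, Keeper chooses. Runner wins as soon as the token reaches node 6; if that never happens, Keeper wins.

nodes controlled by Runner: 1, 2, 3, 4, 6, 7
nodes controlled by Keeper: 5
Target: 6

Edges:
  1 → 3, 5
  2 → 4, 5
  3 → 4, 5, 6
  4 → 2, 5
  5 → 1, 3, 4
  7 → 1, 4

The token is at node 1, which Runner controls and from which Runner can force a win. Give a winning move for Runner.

3

A0 = {6}
A1: add {3} — 3 (Runner) has 3→6.
A2: add {1} — 1 (Runner) has 1→3.
A3: add {7} — 7 (Runner) has 7→1.
A4 = A3; e.g. 2 (Runner) has no edge into A3. Fixed point.
From 1, successor 3 is in the attractor (rank 1); the other successor 5 is not.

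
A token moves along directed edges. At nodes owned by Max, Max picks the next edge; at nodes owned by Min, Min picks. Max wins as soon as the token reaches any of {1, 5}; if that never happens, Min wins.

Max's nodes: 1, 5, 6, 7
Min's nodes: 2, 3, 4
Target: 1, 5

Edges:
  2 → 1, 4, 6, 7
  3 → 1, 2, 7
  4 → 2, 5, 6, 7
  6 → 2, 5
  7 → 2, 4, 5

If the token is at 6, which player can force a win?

A0 = {1, 5}
A1: add {6, 7} — 6 (Max) has 6→5; 7 (Max) has 7→5.
A2 = A1; e.g. 2 (Min) can still go to 4. Fixed point.
6 ∈ A1, so Max can force the target.

Max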